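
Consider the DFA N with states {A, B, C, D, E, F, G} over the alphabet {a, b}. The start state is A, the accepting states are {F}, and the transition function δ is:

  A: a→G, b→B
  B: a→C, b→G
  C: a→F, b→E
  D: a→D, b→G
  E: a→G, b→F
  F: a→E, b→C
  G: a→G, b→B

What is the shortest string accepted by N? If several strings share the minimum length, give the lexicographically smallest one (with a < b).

baa

A breadth-first search from A reaches an accepting state first via the path A → B → C → F on input baa.
No string of length < 3 is accepted (BFS exhausts all shorter strings without reaching an accepting state), and baa is the lexicographically least accepting string of length 3.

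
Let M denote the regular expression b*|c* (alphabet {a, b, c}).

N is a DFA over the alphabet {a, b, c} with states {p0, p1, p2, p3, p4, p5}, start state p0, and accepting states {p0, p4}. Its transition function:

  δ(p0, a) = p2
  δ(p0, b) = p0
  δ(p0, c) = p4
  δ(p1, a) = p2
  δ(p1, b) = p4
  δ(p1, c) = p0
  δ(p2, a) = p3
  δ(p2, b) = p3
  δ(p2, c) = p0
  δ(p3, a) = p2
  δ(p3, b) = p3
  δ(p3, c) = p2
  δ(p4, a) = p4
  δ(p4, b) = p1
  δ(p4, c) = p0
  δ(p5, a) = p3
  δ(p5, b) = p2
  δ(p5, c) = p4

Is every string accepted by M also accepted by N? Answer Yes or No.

Converting the expression M to a DFA (subset construction, then merging equivalent states) gives the minimal DFA with states {m0, m1, m2, m3}, start state m0, accepting states {m0, m2, m3} and transitions m0: a→m1, b→m2, c→m3; m1: a→m1, b→m1, c→m1; m2: a→m1, b→m2, c→m1; m3: a→m1, b→m1, c→m3.
Exploring the product automaton M × N from the start pair (m0, p0), following both machines on each input symbol, reaches 9 state pairs: (m0, p0), (m1, p2), (m2, p0), (m3, p4), (m1, p3), (m1, p0), (m1, p4), (m1, p1), (m3, p0).
M accepts in {m0, m2, m3} and N accepts in {p0, p4}. The reachable pairs whose M-component is accepting are (m0, p0), (m2, p0), (m3, p4), (m3, p0); in each of them the N-component is accepting too, so the product for L(M) \ L(N) (M-component accepting, N-component rejecting) has no reachable accepting pair and the difference is empty.
Hence every string in L(M) is also in L(N).

Yes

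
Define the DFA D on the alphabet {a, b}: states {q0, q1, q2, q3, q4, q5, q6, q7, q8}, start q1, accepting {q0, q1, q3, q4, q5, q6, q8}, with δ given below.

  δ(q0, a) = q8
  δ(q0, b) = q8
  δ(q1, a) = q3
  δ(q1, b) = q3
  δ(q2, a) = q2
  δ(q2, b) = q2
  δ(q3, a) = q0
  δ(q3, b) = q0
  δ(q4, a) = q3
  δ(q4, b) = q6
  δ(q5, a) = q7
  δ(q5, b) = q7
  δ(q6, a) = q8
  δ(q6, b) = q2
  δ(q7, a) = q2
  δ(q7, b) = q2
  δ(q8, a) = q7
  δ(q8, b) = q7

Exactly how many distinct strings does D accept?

The useful subgraph on states {q0, q1, q3, q8} is acyclic, so L(D) is finite; the longest accepting path visits 4 useful states, giving maximum string length 3.
Counting accepting paths from q1 by length: 1 of length 0, 2 of length 1, 4 of length 2, 8 of length 3. Total 15.

15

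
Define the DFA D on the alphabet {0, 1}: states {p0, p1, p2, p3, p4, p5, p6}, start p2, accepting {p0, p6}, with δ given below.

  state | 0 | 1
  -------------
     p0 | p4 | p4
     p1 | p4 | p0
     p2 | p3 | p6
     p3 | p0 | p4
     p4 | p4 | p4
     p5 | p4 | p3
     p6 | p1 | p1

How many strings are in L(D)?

4

The useful subgraph on states {p0, p1, p2, p3, p6} is acyclic, so L(D) is finite; the longest accepting path visits 4 useful states, giving maximum string length 3.
Counting accepting paths from p2 by length: 1 of length 1, 1 of length 2, 2 of length 3. Total 4.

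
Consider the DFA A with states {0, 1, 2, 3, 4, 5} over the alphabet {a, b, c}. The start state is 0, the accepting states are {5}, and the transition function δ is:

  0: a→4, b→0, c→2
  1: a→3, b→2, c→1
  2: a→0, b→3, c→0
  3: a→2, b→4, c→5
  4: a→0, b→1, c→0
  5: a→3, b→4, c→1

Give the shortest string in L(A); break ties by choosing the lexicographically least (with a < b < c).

cbc

A breadth-first search from 0 reaches an accepting state first via the path 0 → 2 → 3 → 5 on input cbc.
No string of length < 3 is accepted (BFS exhausts all shorter strings without reaching an accepting state), and cbc is the lexicographically least accepting string of length 3.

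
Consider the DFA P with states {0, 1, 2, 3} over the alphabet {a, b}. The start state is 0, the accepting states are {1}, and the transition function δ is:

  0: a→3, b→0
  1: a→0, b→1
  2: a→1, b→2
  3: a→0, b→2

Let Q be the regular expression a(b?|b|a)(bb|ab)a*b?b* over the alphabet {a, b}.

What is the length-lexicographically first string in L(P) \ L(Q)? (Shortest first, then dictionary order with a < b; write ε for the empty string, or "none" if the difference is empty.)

aba

The string aba is accepted by P but not by Q.
No shorter string lies in the difference, and aba is the lexicographically first length-3 string in L(P) \ L(Q).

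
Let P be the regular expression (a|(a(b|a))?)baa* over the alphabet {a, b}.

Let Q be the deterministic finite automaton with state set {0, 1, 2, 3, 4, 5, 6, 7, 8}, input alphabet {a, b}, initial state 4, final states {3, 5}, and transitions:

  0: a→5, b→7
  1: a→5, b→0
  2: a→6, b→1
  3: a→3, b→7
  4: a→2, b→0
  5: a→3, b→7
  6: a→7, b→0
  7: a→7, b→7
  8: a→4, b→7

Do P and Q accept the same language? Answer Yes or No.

Yes

Converting the expression P to a DFA (subset construction, then merging equivalent states) gives the minimal DFA with states {p0, p1, p2, p3, p4, p5, p6}, start state p0, accepting states {p5} and transitions p0: a→p1, b→p2; p1: a→p3, b→p4; p2: a→p5, b→p6; p3: a→p6, b→p2; p4: a→p5, b→p2; p5: a→p5, b→p6; p6: a→p6, b→p6.
Exploring the product automaton P × Q from the start pair (p0, 4), following both machines on each input symbol, reaches 8 state pairs: (p0, 4), (p1, 2), (p2, 0), (p3, 6), (p4, 1), (p5, 5), (p6, 7), (p5, 3).
P accepts in {p5} and Q accepts in {3, 5}. In every reachable pair the two components are either both accepting — (p5, 5), (p5, 3) — or both non-accepting, so no string is accepted by exactly one of the machines: L(P) \ L(Q) and L(Q) \ L(P) are both empty.
Hence every string is accepted by P iff it is accepted by Q, and the two languages coincide.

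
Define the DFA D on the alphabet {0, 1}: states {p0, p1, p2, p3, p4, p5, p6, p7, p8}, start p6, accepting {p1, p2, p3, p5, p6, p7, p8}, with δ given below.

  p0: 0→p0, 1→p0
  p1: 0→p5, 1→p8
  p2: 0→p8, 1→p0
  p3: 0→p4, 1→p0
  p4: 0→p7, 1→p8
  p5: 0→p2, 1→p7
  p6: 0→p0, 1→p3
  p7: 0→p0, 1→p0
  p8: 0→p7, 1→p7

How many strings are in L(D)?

6

The useful subgraph on states {p3, p4, p6, p7, p8} is acyclic, so L(D) is finite; the longest accepting path visits 5 useful states, giving maximum string length 4.
Counting accepting paths from p6 by length: 1 of length 0, 1 of length 1, 2 of length 3, 2 of length 4. Total 6.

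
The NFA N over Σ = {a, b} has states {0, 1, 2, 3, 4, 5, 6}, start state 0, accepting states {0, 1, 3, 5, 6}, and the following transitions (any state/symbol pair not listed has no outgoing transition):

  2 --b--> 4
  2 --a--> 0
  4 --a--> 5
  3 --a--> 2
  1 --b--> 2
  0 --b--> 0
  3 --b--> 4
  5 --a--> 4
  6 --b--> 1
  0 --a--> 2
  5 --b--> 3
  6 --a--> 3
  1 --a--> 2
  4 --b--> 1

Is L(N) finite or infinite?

infinite

State 0 is reachable from the start and can reach an accepting state, and it lies on the cycle 0 → 0.
Traversing that cycle any number of times yields accepted strings of unbounded length, so the language is infinite.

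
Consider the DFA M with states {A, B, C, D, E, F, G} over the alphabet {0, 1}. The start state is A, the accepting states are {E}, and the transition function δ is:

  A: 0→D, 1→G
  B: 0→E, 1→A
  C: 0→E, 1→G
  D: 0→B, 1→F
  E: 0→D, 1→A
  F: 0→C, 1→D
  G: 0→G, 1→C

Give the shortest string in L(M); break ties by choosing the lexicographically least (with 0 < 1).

A breadth-first search from A reaches an accepting state first via the path A → D → B → E on input 000.
No string of length < 3 is accepted (BFS exhausts all shorter strings without reaching an accepting state), and 000 is the lexicographically least accepting string of length 3.

000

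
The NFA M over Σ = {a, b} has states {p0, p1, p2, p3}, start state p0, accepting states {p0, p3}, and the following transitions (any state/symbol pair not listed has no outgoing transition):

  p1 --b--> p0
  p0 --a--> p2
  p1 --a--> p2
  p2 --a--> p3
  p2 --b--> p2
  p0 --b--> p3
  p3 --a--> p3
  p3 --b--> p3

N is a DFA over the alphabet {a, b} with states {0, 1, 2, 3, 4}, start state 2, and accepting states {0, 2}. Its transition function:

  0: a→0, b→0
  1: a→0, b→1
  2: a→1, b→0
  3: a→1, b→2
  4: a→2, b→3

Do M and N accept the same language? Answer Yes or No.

Exploring the product automaton M × N from the start pair (p0, 2), following both machines on each input symbol, reaches 3 state pairs: (p0, 2), (p2, 1), (p3, 0).
M accepts in {p0, p3} and N accepts in {0, 2}. In every reachable pair the two components are either both accepting — (p0, 2), (p3, 0) — or both non-accepting, so no string is accepted by exactly one of the machines: L(M) \ L(N) and L(N) \ L(M) are both empty.
Hence every string is accepted by M iff it is accepted by N, and the two languages coincide.

Yes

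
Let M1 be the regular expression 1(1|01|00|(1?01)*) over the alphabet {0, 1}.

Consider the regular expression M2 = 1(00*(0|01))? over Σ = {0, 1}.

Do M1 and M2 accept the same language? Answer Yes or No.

The string 11 is accepted by M1 but rejected by M2.
So L(M1) ≠ L(M2).

No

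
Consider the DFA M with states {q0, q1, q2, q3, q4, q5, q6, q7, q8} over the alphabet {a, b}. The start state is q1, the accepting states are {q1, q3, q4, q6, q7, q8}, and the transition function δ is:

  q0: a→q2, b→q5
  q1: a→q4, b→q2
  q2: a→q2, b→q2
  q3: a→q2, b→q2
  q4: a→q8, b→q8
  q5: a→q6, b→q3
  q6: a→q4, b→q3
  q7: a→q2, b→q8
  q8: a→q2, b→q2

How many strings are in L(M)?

4

The useful subgraph on states {q1, q4, q8} is acyclic, so L(M) is finite; the longest accepting path visits 3 useful states, giving maximum string length 2.
Counting accepting paths from q1 by length: 1 of length 0, 1 of length 1, 2 of length 2. Total 4.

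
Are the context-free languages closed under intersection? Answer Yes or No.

No

{aⁿbⁿcᵐ : m,n≥0} and {aᵐbⁿcⁿ : m,n≥0} are both context-free, but their intersection {aⁿbⁿcⁿ : n≥0} is not (pumping lemma).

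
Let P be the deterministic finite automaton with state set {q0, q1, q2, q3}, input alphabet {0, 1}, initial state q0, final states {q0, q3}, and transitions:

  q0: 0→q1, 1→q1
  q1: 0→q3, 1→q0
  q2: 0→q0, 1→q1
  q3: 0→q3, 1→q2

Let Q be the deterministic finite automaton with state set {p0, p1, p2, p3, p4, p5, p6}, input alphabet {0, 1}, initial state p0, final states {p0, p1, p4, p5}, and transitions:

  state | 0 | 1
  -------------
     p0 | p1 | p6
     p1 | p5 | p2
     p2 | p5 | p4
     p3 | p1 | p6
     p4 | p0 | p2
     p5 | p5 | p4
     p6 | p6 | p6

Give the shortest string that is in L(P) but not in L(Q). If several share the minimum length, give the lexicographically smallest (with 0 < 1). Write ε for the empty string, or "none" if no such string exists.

01

The string 01 is accepted by P but not by Q.
No shorter string lies in the difference, and 01 is the lexicographically first length-2 string in L(P) \ L(Q).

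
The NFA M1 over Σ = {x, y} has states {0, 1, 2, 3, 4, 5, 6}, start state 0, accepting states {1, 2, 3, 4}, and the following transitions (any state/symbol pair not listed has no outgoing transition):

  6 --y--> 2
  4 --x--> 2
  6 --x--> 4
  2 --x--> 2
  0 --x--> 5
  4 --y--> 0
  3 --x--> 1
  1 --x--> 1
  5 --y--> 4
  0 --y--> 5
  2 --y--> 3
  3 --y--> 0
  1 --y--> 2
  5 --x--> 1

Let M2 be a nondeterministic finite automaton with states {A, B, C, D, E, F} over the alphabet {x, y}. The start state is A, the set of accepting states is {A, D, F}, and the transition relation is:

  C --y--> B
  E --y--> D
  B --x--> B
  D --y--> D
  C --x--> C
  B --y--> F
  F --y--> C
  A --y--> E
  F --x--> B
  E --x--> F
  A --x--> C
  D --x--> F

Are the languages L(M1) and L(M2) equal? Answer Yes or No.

No

The string xx is accepted by M1 but rejected by M2.
So L(M1) ≠ L(M2).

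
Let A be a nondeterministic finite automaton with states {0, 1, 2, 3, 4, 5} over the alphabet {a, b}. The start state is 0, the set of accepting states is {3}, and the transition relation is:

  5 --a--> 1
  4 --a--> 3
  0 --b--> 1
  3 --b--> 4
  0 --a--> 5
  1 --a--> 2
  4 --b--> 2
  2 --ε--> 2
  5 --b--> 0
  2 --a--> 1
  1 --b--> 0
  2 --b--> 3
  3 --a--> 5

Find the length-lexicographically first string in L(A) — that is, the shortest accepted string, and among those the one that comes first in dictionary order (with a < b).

bab

A breadth-first search from 0 reaches an accepting state first via the path 0 → 1 → 2 → 3 on input bab.
No string of length < 3 is accepted (BFS exhausts all shorter strings without reaching an accepting state), and bab is the lexicographically least accepting string of length 3.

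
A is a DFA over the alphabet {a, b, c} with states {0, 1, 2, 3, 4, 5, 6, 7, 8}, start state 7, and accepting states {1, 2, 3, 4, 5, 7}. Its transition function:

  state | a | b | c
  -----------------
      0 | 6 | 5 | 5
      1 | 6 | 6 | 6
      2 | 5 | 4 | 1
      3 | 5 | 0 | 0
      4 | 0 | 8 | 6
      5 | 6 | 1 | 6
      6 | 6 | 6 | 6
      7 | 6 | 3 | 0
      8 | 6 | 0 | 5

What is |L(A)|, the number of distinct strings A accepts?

16

The useful subgraph on states {0, 1, 3, 5, 7} is acyclic, so L(A) is finite; the longest accepting path visits 5 useful states, giving maximum string length 4.
Counting accepting paths from 7 by length: 1 of length 0, 1 of length 1, 3 of length 2, 7 of length 3, 4 of length 4. Total 16.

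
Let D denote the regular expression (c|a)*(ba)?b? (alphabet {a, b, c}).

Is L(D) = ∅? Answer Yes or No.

The empty string ε matches the expression, so it belongs to L(D).
Since L(D) contains at least one string, it is not empty.

No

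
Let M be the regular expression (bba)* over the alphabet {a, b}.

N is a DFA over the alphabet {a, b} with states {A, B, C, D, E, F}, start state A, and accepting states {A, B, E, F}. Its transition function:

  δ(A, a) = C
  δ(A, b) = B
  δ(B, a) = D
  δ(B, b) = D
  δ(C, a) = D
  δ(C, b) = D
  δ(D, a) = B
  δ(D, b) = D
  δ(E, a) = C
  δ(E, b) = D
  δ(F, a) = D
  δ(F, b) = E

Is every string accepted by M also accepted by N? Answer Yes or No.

Yes

Converting the expression M to a DFA (subset construction, then merging equivalent states) gives the minimal DFA with states {m0, m1, m2, m3}, start state m0, accepting states {m0} and transitions m0: a→m1, b→m2; m1: a→m1, b→m1; m2: a→m1, b→m3; m3: a→m0, b→m1.
Exploring the product automaton M × N from the start pair (m0, A), following both machines on each input symbol, reaches 8 state pairs: (m0, A), (m1, C), (m2, B), (m1, D), (m3, D), (m1, B), (m0, B), (m2, D).
M accepts in {m0} and N accepts in {A, B, E, F}. The reachable pairs whose M-component is accepting are (m0, A), (m0, B); in each of them the N-component is accepting too, so the product for L(M) \ L(N) (M-component accepting, N-component rejecting) has no reachable accepting pair and the difference is empty.
Hence every string in L(M) is also in L(N).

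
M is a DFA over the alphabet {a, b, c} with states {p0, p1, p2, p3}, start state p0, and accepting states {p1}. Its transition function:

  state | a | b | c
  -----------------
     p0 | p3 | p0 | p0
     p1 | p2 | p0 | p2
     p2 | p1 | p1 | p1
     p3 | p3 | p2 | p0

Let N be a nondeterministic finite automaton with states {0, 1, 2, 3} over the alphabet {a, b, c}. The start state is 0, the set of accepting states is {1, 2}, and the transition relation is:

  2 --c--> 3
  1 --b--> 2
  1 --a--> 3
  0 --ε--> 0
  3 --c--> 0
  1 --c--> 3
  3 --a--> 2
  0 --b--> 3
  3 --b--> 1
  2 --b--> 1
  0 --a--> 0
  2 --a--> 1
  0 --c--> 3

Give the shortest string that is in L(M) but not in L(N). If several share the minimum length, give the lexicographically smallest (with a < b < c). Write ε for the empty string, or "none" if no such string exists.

The string abc is accepted by M but not by N.
No shorter string lies in the difference, and abc is the lexicographically first length-3 string in L(M) \ L(N).

abc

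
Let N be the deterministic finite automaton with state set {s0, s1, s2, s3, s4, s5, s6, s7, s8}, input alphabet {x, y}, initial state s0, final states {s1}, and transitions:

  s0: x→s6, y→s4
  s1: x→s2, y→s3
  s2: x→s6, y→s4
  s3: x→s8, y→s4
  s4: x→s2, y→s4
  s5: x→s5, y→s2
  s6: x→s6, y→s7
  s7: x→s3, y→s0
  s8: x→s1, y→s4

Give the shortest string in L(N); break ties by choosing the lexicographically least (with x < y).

xyxxx

A breadth-first search from s0 reaches an accepting state first via the path s0 → s6 → s7 → s3 → s8 → s1 on input xyxxx.
No string of length < 5 is accepted (BFS exhausts all shorter strings without reaching an accepting state), and xyxxx is the lexicographically least accepting string of length 5.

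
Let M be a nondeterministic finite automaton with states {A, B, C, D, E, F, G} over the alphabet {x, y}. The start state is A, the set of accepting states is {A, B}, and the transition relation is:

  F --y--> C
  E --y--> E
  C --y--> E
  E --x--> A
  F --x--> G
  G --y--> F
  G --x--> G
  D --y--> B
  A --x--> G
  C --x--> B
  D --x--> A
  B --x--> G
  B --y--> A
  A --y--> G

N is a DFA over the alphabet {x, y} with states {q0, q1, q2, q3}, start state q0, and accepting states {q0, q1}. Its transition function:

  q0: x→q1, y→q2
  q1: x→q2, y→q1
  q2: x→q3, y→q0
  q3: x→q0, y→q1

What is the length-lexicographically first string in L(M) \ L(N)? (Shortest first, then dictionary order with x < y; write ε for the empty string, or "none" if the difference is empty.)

The string xyyx is accepted by M but not by N.
No shorter string lies in the difference, and xyyx is the lexicographically first length-4 string in L(M) \ L(N).

xyyx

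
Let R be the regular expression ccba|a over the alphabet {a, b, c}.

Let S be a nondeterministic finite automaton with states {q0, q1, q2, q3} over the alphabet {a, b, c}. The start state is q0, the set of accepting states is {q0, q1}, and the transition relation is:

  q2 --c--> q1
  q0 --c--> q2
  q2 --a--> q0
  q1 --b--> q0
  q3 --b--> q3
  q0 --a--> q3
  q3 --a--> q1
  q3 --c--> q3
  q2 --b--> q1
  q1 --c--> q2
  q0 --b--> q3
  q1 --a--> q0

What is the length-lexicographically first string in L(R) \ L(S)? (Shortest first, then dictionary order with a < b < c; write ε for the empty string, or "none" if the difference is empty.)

a

The string a is accepted by R but not by S.
No shorter string lies in the difference, and a is the lexicographically first length-1 string in L(R) \ L(S).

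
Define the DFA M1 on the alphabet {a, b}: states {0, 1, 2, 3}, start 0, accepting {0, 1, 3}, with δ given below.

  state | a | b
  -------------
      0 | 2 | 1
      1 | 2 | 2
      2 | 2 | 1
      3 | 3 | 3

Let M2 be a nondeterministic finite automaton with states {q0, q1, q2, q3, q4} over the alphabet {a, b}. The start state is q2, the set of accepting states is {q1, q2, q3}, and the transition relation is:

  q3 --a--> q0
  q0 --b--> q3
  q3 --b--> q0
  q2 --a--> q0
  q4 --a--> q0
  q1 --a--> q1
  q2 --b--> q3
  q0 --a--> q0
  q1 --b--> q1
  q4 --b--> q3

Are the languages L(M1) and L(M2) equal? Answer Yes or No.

Yes

Exploring the product automaton M1 × M2 from the start pair (0, q2), following both machines on each input symbol, reaches 3 state pairs: (0, q2), (2, q0), (1, q3).
M1 accepts in {0, 1, 3} and M2 accepts in {q1, q2, q3}. In every reachable pair the two components are either both accepting — (0, q2), (1, q3) — or both non-accepting, so no string is accepted by exactly one of the machines: L(M1) \ L(M2) and L(M2) \ L(M1) are both empty.
Hence every string is accepted by M1 iff it is accepted by M2, and the two languages coincide.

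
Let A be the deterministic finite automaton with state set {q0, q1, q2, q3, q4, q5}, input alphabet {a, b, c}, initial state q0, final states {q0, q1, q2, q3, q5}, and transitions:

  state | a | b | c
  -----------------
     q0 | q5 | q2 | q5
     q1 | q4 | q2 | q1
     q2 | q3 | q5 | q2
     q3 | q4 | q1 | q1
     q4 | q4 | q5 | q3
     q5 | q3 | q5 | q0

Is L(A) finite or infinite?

State q2 is reachable from the start and can reach an accepting state, and it lies on the cycle q2 → q2.
Traversing that cycle any number of times yields accepted strings of unbounded length, so the language is infinite.

infinite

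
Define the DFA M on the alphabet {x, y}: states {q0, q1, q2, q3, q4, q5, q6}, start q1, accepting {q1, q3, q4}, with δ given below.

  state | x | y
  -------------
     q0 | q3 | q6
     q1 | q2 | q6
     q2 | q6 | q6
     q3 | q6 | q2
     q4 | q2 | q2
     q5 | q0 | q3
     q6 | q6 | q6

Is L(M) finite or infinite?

The useful states (reachable from q1 and able to reach an accepting state) are {q1}.
Restricted to these states the transition graph has no cycle, so every accepting path has bounded length and L is finite.

finite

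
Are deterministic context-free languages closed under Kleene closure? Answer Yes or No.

L = {c aⁿbⁿ : n≥0} ∪ {cc aⁿb²ⁿ : n≥0} is a DCFL (the number of leading c's fixes which ratio the DPDA checks), but L* is not. Every word of L starts with c, so in a factorisation of the string cc aⁱbʲ (i≥1) into words of L each factor begins at one of the two c's: either the whole string is a single word of L (forcing j = 2i), or it splits as c · (c aⁱbʲ) with c ∈ L (take n = 0) and c aⁱbʲ ∈ L (forcing j = i). Thus L* ∩ cca⁺b* = {cc aⁿbⁿ : n≥1} ∪ {cc aⁿb²ⁿ : n≥1}. A DPDA for L* would give one for this intersection with a regular set, and, started from its configuration after reading cc, one for {aⁿbⁿ : n≥1} ∪ {aⁿb²ⁿ : n≥1}, which no deterministic PDA accepts (a DPDA for it would have a single run on aⁿb²ⁿ, accepting after the prefix aⁿbⁿ and accepting again after n more b's; an ordinary PDA that simulates it on a's and b's and, at any moment when it is accepting, may switch to reading only a fresh letter d while feeding each d to the simulation as a b, would accept aⁱbʲdᵏ (k≥1) exactly when both aⁱbʲ and aⁱbʲ⁺ᵏ are in the language, i.e. its language intersected with the regular set a*b*d⁺ would be exactly {aⁿbⁿdⁿ : n≥1} — impossible, since context-free languages are closed under intersection with regular sets and {aⁿbⁿdⁿ} is not context-free). So L* is not a DCFL.

No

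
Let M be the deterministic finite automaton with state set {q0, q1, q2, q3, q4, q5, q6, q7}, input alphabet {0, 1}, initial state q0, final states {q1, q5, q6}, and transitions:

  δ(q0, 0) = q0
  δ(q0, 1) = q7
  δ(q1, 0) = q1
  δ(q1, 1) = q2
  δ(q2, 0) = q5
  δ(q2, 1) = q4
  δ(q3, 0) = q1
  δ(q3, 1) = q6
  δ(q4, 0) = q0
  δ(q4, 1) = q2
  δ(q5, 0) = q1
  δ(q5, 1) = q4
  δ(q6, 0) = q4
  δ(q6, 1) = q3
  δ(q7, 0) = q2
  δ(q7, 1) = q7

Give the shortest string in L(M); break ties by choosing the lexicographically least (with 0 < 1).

A breadth-first search from q0 reaches an accepting state first via the path q0 → q7 → q2 → q5 on input 100.
No string of length < 3 is accepted (BFS exhausts all shorter strings without reaching an accepting state), and 100 is the lexicographically least accepting string of length 3.

100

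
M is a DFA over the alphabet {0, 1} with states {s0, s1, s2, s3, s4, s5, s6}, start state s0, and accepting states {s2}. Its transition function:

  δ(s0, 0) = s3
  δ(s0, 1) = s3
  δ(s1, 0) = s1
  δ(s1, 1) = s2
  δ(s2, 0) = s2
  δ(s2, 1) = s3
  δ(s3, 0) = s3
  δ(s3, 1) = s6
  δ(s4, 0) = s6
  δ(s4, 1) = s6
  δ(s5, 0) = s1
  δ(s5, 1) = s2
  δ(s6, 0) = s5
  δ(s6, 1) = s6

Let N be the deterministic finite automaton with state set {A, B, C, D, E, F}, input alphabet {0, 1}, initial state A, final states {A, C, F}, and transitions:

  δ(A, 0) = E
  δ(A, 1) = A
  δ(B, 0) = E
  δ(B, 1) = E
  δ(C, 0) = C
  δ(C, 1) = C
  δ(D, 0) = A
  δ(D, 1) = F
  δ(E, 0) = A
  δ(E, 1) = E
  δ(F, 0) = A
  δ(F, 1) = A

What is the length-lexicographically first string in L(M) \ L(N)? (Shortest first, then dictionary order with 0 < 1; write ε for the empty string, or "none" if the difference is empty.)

The string 1101 is accepted by M but not by N.
No shorter string lies in the difference, and 1101 is the lexicographically first length-4 string in L(M) \ L(N).

1101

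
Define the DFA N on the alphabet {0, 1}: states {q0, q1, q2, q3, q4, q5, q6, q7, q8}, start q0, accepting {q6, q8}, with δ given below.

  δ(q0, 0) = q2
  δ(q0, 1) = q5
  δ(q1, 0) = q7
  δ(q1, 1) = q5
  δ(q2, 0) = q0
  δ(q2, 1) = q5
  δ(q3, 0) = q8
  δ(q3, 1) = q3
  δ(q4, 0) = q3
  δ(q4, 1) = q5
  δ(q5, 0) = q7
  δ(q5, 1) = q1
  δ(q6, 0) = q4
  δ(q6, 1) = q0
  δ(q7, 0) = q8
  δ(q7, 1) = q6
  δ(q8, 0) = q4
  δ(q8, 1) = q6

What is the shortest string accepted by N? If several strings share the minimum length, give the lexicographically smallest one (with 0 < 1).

A breadth-first search from q0 reaches an accepting state first via the path q0 → q5 → q7 → q8 on input 100.
No string of length < 3 is accepted (BFS exhausts all shorter strings without reaching an accepting state), and 100 is the lexicographically least accepting string of length 3.

100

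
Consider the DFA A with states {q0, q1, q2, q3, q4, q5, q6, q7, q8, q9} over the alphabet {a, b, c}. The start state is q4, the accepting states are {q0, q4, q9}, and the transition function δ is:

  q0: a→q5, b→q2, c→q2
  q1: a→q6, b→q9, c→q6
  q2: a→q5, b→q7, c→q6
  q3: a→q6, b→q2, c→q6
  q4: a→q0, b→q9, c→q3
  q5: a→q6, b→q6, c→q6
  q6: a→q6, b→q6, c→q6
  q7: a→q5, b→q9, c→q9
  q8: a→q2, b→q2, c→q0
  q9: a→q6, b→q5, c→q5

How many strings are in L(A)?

The useful subgraph on states {q0, q2, q3, q4, q7, q9} is acyclic, so L(A) is finite; the longest accepting path visits 5 useful states, giving maximum string length 4.
Counting accepting paths from q4 by length: 1 of length 0, 2 of length 1, 6 of length 4. Total 9.

9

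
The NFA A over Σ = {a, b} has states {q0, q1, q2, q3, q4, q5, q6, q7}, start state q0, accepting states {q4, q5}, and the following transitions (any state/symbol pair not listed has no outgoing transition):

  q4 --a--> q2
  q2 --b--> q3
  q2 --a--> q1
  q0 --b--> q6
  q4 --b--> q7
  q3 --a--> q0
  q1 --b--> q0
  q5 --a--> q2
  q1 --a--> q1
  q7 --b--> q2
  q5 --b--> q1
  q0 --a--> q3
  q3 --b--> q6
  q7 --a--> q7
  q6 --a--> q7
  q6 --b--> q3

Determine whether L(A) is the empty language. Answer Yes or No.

Yes

The states reachable from the start state are {q0, q1, q2, q3, q6, q7}.
None of the accepting states {q4, q5} is reachable, so no string is accepted and L(A) = ∅.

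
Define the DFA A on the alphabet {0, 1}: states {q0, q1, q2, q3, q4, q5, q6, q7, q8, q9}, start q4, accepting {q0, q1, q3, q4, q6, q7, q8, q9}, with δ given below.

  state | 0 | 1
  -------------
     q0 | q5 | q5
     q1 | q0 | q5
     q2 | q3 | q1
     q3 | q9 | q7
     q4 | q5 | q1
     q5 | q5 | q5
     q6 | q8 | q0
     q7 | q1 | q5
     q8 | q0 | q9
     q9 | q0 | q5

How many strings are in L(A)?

3

The useful subgraph on states {q0, q1, q4} is acyclic, so L(A) is finite; the longest accepting path visits 3 useful states, giving maximum string length 2.
Counting accepting paths from q4 by length: 1 of length 0, 1 of length 1, 1 of length 2. Total 3.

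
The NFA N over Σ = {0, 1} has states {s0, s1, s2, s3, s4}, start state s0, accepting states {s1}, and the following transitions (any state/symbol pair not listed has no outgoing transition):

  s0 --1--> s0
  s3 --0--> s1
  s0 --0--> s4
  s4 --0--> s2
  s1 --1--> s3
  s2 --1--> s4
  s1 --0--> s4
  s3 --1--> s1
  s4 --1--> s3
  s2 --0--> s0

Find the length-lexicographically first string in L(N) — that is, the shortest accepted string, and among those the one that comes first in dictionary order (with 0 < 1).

010

A breadth-first search from s0 reaches an accepting state first via the path s0 → s4 → s3 → s1 on input 010.
No string of length < 3 is accepted (BFS exhausts all shorter strings without reaching an accepting state), and 010 is the lexicographically least accepting string of length 3.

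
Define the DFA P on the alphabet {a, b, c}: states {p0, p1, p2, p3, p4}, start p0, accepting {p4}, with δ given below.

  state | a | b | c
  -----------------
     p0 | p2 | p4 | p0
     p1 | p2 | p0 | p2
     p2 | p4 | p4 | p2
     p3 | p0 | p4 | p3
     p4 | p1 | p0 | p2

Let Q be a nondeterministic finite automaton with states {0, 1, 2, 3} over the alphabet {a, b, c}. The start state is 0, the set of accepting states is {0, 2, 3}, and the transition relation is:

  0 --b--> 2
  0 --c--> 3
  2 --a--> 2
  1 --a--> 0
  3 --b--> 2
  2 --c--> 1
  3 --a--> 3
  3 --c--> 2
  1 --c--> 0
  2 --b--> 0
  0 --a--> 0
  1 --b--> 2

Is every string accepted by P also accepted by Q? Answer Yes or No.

Yes

Exploring the product automaton P × Q from the start pair (p0, 0), following both machines on each input symbol, reaches 14 state pairs: (p0, 0), (p2, 0), (p4, 2), (p0, 3), (p4, 0), (p2, 3), (p1, 2), (p2, 1), (p0, 2), (p1, 0), (p4, 3), (p2, 2), (p0, 1), (p1, 3).
P accepts in {p4} and Q accepts in {0, 2, 3}. The reachable pairs whose P-component is accepting are (p4, 2), (p4, 0), (p4, 3); in each of them the Q-component is accepting too, so the product for L(P) \ L(Q) (P-component accepting, Q-component rejecting) has no reachable accepting pair and the difference is empty.
Hence every string in L(P) is also in L(Q).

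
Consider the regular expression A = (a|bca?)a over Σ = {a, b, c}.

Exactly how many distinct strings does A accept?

The expression has no Kleene star, so L(A) is finite. Expanding the alternatives gives {aa, bca, bcaa}.
That is 1 of length 2, 1 of length 3, 1 of length 4: 3 strings in all.

3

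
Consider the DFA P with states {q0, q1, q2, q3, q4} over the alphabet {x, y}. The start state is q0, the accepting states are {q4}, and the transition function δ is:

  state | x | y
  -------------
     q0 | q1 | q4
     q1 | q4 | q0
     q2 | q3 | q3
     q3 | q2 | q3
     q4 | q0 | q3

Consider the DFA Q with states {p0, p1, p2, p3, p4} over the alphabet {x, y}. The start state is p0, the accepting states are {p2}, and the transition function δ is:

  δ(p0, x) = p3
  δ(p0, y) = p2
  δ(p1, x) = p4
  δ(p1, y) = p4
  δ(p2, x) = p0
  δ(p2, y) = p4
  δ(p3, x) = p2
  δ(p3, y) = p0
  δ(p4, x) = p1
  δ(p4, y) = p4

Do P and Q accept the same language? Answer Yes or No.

Exploring the product automaton P × Q from the start pair (q0, p0), following both machines on each input symbol, reaches 5 state pairs: (q0, p0), (q1, p3), (q4, p2), (q3, p4), (q2, p1).
P accepts in {q4} and Q accepts in {p2}. In every reachable pair the two components are either both accepting — (q4, p2) — or both non-accepting, so no string is accepted by exactly one of the machines: L(P) \ L(Q) and L(Q) \ L(P) are both empty.
Hence every string is accepted by P iff it is accepted by Q, and the two languages coincide.

Yes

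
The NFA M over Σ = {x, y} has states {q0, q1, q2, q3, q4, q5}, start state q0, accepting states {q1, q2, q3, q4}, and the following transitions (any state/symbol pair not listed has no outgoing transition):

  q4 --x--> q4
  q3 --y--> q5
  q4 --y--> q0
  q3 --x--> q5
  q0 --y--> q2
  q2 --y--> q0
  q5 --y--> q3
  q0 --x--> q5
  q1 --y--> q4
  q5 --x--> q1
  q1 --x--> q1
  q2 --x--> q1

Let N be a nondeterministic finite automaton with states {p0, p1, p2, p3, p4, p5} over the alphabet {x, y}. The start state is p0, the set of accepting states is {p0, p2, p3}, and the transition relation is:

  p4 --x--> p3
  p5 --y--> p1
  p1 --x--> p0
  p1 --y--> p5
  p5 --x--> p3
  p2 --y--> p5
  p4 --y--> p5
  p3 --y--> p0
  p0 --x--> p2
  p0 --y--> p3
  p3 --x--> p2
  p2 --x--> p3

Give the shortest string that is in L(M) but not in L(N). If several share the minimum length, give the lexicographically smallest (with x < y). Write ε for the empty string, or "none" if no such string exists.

The string xy is accepted by M but not by N.
No shorter string lies in the difference, and xy is the lexicographically first length-2 string in L(M) \ L(N).

xy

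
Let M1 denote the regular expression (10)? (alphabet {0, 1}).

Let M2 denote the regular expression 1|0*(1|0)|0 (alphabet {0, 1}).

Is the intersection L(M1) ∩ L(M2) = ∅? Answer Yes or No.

Yes

Converting the expression M1 to a DFA (subset construction, then merging equivalent states) gives the minimal DFA with states {r0, r1, r2, r3}, start state r0, accepting states {r0, r3} and transitions r0: 0→r1, 1→r2; r1: 0→r1, 1→r1; r2: 0→r3, 1→r1; r3: 0→r1, 1→r1.
Converting the expression M2 to a DFA (subset construction, then merging equivalent states) gives the minimal DFA with states {t0, t1, t2, t3}, start state t0, accepting states {t1, t2} and transitions t0: 0→t1, 1→t2; t1: 0→t1, 1→t2; t2: 0→t3, 1→t3; t3: 0→t3, 1→t3.
Exploring the product automaton M1 × M2 from the start pair (r0, t0), following both machines on each input symbol, reaches 6 state pairs: (r0, t0), (r1, t1), (r2, t2), (r1, t2), (r3, t3), (r1, t3).
M1 accepts in {r0, r3} and M2 accepts in {t1, t2}; no reachable pair has both components accepting, so no string drives both machines to acceptance simultaneously and L(M1) ∩ L(M2) = ∅.
So no string is accepted by both, and the intersection is empty.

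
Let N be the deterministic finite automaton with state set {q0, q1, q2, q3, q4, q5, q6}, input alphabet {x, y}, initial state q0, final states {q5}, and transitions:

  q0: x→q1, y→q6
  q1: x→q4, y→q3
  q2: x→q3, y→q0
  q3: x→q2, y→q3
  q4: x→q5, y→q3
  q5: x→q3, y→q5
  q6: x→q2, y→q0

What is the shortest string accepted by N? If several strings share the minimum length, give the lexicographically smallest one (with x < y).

A breadth-first search from q0 reaches an accepting state first via the path q0 → q1 → q4 → q5 on input xxx.
No string of length < 3 is accepted (BFS exhausts all shorter strings without reaching an accepting state), and xxx is the lexicographically least accepting string of length 3.

xxx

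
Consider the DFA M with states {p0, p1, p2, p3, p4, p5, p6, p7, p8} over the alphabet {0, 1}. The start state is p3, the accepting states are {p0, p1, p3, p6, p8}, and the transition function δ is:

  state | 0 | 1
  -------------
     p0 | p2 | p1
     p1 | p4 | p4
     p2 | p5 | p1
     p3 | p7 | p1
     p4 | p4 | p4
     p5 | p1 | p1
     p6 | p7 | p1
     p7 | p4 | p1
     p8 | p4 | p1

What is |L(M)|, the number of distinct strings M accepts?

3

The useful subgraph on states {p1, p3, p7} is acyclic, so L(M) is finite; the longest accepting path visits 3 useful states, giving maximum string length 2.
Counting accepting paths from p3 by length: 1 of length 0, 1 of length 1, 1 of length 2. Total 3.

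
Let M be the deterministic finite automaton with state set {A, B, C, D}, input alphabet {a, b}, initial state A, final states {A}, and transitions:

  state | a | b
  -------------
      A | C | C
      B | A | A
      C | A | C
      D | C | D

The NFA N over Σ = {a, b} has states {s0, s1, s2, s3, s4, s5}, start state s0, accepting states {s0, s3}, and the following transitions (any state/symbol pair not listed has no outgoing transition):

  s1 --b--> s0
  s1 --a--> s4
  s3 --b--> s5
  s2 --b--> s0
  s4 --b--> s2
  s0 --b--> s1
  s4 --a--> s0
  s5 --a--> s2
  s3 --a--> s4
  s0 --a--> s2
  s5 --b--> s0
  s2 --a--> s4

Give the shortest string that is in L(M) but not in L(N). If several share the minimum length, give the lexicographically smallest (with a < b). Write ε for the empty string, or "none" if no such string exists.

The string aa is accepted by M but not by N.
No shorter string lies in the difference, and aa is the lexicographically first length-2 string in L(M) \ L(N).

aa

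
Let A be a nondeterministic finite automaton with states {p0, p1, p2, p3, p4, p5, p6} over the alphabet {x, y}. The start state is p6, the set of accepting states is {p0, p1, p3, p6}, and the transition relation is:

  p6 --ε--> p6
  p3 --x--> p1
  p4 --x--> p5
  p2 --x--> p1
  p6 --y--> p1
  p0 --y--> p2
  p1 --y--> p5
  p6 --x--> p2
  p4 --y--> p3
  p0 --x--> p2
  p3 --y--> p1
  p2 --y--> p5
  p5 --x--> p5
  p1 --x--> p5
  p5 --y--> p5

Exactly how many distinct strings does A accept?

The useful subgraph on states {p1, p2, p6} is acyclic, so L(A) is finite; the longest accepting path visits 3 useful states, giving maximum string length 2.
Counting accepting paths from p6 by length: 1 of length 0, 1 of length 1, 1 of length 2. Total 3.

3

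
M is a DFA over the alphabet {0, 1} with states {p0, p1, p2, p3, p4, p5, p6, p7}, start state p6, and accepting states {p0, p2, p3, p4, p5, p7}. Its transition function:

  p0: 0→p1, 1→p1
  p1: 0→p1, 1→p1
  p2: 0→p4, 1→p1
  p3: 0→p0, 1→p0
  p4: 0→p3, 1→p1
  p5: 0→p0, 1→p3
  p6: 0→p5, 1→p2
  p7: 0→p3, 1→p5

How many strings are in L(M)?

10

The useful subgraph on states {p0, p2, p3, p4, p5, p6} is acyclic, so L(M) is finite; the longest accepting path visits 5 useful states, giving maximum string length 4.
Counting accepting paths from p6 by length: 2 of length 1, 3 of length 2, 3 of length 3, 2 of length 4. Total 10.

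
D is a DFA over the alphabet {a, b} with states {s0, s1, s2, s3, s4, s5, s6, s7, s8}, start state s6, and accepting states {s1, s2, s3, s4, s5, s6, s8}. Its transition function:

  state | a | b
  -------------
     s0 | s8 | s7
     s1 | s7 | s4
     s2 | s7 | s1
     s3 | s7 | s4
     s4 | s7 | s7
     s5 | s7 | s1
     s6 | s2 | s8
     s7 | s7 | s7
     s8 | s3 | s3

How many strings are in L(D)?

9

The useful subgraph on states {s1, s2, s3, s4, s6, s8} is acyclic, so L(D) is finite; the longest accepting path visits 4 useful states, giving maximum string length 3.
Counting accepting paths from s6 by length: 1 of length 0, 2 of length 1, 3 of length 2, 3 of length 3. Total 9.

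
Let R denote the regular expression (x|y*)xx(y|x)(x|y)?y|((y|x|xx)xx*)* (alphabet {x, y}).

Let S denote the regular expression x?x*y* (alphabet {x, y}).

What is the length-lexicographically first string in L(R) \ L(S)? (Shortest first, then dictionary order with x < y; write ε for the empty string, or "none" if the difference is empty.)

The string yx is accepted by R but not by S.
No shorter string lies in the difference, and yx is the lexicographically first length-2 string in L(R) \ L(S).

yx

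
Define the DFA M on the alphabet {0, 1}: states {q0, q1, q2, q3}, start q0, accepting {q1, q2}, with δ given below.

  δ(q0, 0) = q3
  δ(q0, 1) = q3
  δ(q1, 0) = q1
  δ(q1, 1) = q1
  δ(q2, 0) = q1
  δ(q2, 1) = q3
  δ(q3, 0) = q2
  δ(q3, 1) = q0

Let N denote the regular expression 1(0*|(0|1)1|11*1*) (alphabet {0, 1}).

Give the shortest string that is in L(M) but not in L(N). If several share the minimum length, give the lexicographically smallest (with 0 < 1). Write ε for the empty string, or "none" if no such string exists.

00

The string 00 is accepted by M but not by N.
No shorter string lies in the difference, and 00 is the lexicographically first length-2 string in L(M) \ L(N).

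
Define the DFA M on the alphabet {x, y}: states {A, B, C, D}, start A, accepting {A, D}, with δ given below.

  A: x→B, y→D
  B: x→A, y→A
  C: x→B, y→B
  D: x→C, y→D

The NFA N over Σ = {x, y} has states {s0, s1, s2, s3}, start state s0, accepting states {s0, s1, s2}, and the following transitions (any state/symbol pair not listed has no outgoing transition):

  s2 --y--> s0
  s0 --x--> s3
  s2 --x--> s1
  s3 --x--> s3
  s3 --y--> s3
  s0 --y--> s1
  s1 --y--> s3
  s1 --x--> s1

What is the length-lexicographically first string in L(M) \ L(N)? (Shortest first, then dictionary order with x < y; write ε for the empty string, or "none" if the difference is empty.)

xx

The string xx is accepted by M but not by N.
No shorter string lies in the difference, and xx is the lexicographically first length-2 string in L(M) \ L(N).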